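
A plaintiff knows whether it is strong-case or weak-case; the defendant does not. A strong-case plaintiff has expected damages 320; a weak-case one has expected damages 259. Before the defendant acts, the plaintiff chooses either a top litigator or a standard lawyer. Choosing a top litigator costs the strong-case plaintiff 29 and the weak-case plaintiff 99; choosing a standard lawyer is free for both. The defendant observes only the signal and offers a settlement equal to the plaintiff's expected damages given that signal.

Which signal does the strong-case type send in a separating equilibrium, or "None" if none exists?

top litigator

Try strong-case → top litigator, weak-case → standard lawyer:
  If types separate, top litigator earns payment 320 and standard lawyer earns 259.
  Strong-case: top litigator gives 320 − 29 = 291; standard lawyer gives 259 − 0 = 259. No deviation. ✓
  Weak-case: standard lawyer gives 259 − 0 = 259; top litigator gives 320 − 99 = 221. No deviation. ✓
Both hold — the strong-case type sends top litigator.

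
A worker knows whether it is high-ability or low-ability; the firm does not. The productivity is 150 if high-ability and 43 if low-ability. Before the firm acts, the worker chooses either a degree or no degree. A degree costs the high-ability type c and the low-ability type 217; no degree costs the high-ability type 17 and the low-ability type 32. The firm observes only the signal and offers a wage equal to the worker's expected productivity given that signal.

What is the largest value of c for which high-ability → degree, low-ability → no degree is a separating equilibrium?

124

Under separation: degree → high-ability (pays 150); no degree → low-ability (pays 43).
Low-ability: 43 − 32 = 11 ≥ 150 − 217 = -67. Holds regardless of c. ✓
High-ability: 150 − c ≥ 43 − 17, so c ≤ 150 − 26 = 124.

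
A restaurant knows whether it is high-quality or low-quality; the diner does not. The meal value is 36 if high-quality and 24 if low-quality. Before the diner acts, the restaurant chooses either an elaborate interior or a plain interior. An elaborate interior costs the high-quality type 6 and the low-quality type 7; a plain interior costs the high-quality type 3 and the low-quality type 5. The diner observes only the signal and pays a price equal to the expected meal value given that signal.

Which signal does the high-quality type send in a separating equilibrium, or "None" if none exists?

None

Try high-quality → elaborate interior, low-quality → plain interior:
  Under separation the diner infers type exactly: elaborate interior → high-quality (pays 36), plain interior → low-quality (pays 24).
  High-quality: elaborate interior gives 36 − 6 = 30; plain interior gives 24 − 3 = 21. No deviation. ✓
  Low-quality: plain interior gives 24 − 5 = 19; elaborate interior gives 36 − 7 = 29. Would deviate. ✗
Try high-quality → plain interior, low-quality → elaborate interior:
  Under separation the diner infers type exactly: plain interior → high-quality (pays 36), elaborate interior → low-quality (pays 24).
  High-quality: plain interior gives 36 − 3 = 33; elaborate interior gives 24 − 6 = 18. No deviation. ✓
  Low-quality: elaborate interior gives 24 − 7 = 17; plain interior gives 36 − 5 = 31. Would deviate. ✗
Neither assignment is incentive-compatible.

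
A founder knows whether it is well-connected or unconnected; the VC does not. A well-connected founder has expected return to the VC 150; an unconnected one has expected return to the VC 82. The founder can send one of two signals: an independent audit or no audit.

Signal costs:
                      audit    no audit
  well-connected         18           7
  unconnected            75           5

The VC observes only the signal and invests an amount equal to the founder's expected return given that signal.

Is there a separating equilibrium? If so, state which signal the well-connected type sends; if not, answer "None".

audit

Try well-connected → audit, unconnected → no audit:
  If types separate, audit earns payment 150 and no audit earns 82.
  Well-connected: audit gives 150 − 18 = 132; no audit gives 82 − 7 = 75. No deviation. ✓
  Unconnected: no audit gives 82 − 5 = 77; audit gives 150 − 75 = 75. No deviation. ✓
Both hold — the well-connected type sends audit.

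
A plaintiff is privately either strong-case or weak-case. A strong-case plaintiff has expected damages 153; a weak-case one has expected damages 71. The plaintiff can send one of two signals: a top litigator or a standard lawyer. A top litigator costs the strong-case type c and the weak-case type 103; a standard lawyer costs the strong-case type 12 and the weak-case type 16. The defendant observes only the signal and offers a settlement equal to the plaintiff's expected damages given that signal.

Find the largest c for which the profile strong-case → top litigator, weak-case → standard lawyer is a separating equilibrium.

94

Under separation: top litigator → strong-case (pays 153); standard lawyer → weak-case (pays 71).
Weak-case: 71 − 16 = 55 ≥ 153 − 103 = 50. Holds regardless of c. ✓
Strong-case: 153 − c ≥ 71 − 12, so c ≤ 153 − 59 = 94.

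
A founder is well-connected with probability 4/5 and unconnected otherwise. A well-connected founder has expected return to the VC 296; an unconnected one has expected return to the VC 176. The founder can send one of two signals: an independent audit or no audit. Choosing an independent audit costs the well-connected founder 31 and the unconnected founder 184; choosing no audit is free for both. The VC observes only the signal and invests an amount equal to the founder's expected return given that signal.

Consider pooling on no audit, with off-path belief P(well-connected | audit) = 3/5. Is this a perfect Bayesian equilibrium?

On the equilibrium path (no audit) the VC holds the prior 4/5 and pays 4/5·296 + 1/5·176 = 272. Off-path (audit) belief 3/5 gives 3/5·296 + 2/5·176 = 248.
Well-connected: no audit gives 272 − 0 = 272; audit gives 248 − 31 = 217. Stays. ✓
Unconnected: no audit gives 272 − 0 = 272; audit gives 248 − 184 = 64. Stays. ✓
Beliefs are Bayes-consistent on-path and both types best-respond.

Yes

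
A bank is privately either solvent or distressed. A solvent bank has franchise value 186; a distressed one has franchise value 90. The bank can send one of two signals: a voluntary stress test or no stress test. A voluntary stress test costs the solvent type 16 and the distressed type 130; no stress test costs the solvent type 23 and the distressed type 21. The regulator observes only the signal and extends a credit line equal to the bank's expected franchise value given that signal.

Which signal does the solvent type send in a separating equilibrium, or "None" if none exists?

stress test

Try solvent → stress test, distressed → no stress test:
  Under separation the regulator infers type exactly: stress test → solvent (pays 186), no stress test → distressed (pays 90).
  Solvent: stress test gives 186 − 16 = 170; no stress test gives 90 − 23 = 67. No deviation. ✓
  Distressed: no stress test gives 90 − 21 = 69; stress test gives 186 − 130 = 56. No deviation. ✓
Both hold — the solvent type sends stress test.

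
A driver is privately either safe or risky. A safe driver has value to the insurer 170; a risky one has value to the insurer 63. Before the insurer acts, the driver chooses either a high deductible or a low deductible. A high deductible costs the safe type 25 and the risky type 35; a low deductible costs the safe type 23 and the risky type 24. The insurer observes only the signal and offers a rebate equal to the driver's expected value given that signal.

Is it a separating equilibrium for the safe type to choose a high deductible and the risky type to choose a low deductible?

No

Under separation the insurer infers type exactly: high deductible → safe (pays 170), low deductible → risky (pays 63).
Safe: high deductible gives 170 − 25 = 145; low deductible gives 63 − 23 = 40. No deviation. ✓
Risky: low deductible gives 63 − 24 = 39; high deductible gives 170 − 35 = 135. Would deviate. ✗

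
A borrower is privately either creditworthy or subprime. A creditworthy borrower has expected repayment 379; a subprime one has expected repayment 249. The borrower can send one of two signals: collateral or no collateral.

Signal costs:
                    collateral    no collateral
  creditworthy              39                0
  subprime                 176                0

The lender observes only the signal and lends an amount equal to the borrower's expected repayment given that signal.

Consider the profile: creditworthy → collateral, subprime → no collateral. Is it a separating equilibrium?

Yes

If types separate, collateral earns payment 379 and no collateral earns 249.
Creditworthy: collateral gives 379 − 39 = 340; no collateral gives 249 − 0 = 249. No deviation. ✓
Subprime: no collateral gives 249 − 0 = 249; collateral gives 379 − 176 = 203. No deviation. ✓
Both incentive constraints hold.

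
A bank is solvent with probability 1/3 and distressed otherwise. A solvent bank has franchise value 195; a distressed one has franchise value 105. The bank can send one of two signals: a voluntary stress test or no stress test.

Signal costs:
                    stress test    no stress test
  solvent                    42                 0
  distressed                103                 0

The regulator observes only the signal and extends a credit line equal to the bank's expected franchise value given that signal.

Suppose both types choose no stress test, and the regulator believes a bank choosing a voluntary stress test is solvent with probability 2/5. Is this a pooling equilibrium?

Yes

On the equilibrium path (no stress test) the regulator holds the prior 1/3 and pays 1/3·195 + 2/3·105 = 135. Off-path (stress test) belief 2/5 gives 2/5·195 + 3/5·105 = 141.
Solvent: no stress test gives 135 − 0 = 135; stress test gives 141 − 42 = 99. Stays. ✓
Distressed: no stress test gives 135 − 0 = 135; stress test gives 141 − 103 = 38. Stays. ✓
Beliefs are Bayes-consistent on-path and both types best-respond.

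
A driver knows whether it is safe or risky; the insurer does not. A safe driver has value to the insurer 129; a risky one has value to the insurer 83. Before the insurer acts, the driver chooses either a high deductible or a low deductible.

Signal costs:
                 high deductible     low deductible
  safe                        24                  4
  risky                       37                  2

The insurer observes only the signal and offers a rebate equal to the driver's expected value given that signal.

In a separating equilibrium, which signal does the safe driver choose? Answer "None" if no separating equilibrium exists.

Try safe → high deductible, risky → low deductible:
  If types separate, high deductible earns payment 129 and low deductible earns 83.
  Safe: high deductible gives 129 − 24 = 105; low deductible gives 83 − 4 = 79. No deviation. ✓
  Risky: low deductible gives 83 − 2 = 81; high deductible gives 129 − 37 = 92. Would deviate. ✗
Try safe → low deductible, risky → high deductible:
  If types separate, low deductible earns payment 129 and high deductible earns 83.
  Safe: low deductible gives 129 − 4 = 125; high deductible gives 83 − 24 = 59. No deviation. ✓
  Risky: high deductible gives 83 − 37 = 46; low deductible gives 129 − 2 = 127. Would deviate. ✗
Neither assignment is incentive-compatible.

None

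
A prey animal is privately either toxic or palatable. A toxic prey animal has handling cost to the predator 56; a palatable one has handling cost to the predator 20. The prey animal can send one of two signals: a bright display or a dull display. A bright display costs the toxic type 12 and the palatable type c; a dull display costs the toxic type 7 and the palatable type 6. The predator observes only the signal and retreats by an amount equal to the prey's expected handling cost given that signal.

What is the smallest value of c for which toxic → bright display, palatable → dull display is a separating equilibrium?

42

Under separation: bright display → toxic (pays 56); dull display → palatable (pays 20).
Toxic: 56 − 12 = 44 ≥ 20 − 7 = 13. Holds regardless of c. ✓
Palatable: 20 − 6 ≥ 56 − c, so c ≥ 56 − 14 = 42.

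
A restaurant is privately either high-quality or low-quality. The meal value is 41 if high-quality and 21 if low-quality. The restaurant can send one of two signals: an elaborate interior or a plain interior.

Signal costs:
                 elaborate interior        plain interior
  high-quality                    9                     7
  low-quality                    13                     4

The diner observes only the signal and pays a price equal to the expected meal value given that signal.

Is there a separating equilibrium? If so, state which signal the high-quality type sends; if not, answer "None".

None

Try high-quality → elaborate interior, low-quality → plain interior:
  If types separate, elaborate interior earns payment 41 and plain interior earns 21.
  High-quality: elaborate interior gives 41 − 9 = 32; plain interior gives 21 − 7 = 14. No deviation. ✓
  Low-quality: plain interior gives 21 − 4 = 17; elaborate interior gives 41 − 13 = 28. Would deviate. ✗
Try high-quality → plain interior, low-quality → elaborate interior:
  If types separate, plain interior earns payment 41 and elaborate interior earns 21.
  High-quality: plain interior gives 41 − 7 = 34; elaborate interior gives 21 − 9 = 12. No deviation. ✓
  Low-quality: elaborate interior gives 21 − 13 = 8; plain interior gives 41 − 4 = 37. Would deviate. ✗
Neither assignment is incentive-compatible.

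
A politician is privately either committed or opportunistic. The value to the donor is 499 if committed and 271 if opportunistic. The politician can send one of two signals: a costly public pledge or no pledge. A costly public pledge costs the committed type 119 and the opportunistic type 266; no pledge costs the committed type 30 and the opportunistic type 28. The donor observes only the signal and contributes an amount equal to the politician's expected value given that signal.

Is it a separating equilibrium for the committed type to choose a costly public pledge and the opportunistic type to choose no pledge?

Under separation the donor infers type exactly: pledge → committed (pays 499), no pledge → opportunistic (pays 271).
Committed: pledge gives 499 − 119 = 380; no pledge gives 271 − 30 = 241. No deviation. ✓
Opportunistic: no pledge gives 271 − 28 = 243; pledge gives 499 − 266 = 233. No deviation. ✓
Neither type gains from mimicking the other.

Yes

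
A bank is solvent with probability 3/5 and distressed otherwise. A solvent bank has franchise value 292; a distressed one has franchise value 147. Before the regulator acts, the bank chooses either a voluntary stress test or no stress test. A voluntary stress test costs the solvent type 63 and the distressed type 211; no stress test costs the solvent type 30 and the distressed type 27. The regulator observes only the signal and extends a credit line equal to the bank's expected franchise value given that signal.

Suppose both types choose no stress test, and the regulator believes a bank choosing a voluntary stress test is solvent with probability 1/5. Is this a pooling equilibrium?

Yes

At the pooled signal (no stress test) the regulator holds the prior 3/5 and pays 3/5·292 + 2/5·147 = 234. Off-path (stress test) belief 1/5 gives 1/5·292 + 4/5·147 = 176.
Solvent: no stress test gives 234 − 30 = 204; stress test gives 176 − 63 = 113. Stays. ✓
Distressed: no stress test gives 234 − 27 = 207; stress test gives 176 − 211 = -35. Stays. ✓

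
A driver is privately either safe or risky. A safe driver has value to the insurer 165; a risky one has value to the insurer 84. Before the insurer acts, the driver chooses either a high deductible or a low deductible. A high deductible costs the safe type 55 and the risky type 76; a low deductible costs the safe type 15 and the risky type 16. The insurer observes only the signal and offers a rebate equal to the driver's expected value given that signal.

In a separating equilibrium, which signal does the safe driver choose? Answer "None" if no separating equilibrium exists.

Try safe → high deductible, risky → low deductible:
  If types separate, high deductible earns payment 165 and low deductible earns 84.
  Safe: high deductible gives 165 − 55 = 110; low deductible gives 84 − 15 = 69. No deviation. ✓
  Risky: low deductible gives 84 − 16 = 68; high deductible gives 165 − 76 = 89. Would deviate. ✗
Try safe → low deductible, risky → high deductible:
  If types separate, low deductible earns payment 165 and high deductible earns 84.
  Safe: low deductible gives 165 − 15 = 150; high deductible gives 84 − 55 = 29. No deviation. ✓
  Risky: high deductible gives 84 − 76 = 8; low deductible gives 165 − 16 = 149. Would deviate. ✗
Neither assignment is incentive-compatible.

None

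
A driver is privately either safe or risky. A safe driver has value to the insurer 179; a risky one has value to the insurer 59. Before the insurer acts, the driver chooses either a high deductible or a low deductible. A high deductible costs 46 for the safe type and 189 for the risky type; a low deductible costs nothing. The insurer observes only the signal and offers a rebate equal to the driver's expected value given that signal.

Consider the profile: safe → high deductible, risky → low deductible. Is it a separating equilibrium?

Under separation the insurer infers type exactly: high deductible → safe (pays 179), low deductible → risky (pays 59).
Safe: high deductible gives 179 − 46 = 133; low deductible gives 59 − 0 = 59. No deviation. ✓
Risky: low deductible gives 59 − 0 = 59; high deductible gives 179 − 189 = -10. No deviation. ✓
Neither type gains from mimicking the other.

Yes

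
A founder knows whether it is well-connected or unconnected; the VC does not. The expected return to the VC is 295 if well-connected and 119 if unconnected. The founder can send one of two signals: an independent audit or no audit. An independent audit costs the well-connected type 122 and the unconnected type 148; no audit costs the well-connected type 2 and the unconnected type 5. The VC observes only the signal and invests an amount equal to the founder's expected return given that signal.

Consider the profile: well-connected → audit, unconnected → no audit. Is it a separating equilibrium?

If types separate, audit earns payment 295 and no audit earns 119.
Well-connected: audit gives 295 − 122 = 173; no audit gives 119 − 2 = 117. No deviation. ✓
Unconnected: no audit gives 119 − 5 = 114; audit gives 295 − 148 = 147. Would deviate. ✗

No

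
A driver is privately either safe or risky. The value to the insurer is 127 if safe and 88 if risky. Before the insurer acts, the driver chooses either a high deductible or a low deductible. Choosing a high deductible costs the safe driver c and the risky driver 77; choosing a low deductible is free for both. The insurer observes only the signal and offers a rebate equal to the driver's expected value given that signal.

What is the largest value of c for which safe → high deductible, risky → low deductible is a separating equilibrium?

Under separation: high deductible → safe (pays 127); low deductible → risky (pays 88).
Risky: 88 − 0 = 88 ≥ 127 − 77 = 50. Holds regardless of c. ✓
Safe: 127 − c ≥ 88 − 0, so c ≤ 127 − 88 = 39.

39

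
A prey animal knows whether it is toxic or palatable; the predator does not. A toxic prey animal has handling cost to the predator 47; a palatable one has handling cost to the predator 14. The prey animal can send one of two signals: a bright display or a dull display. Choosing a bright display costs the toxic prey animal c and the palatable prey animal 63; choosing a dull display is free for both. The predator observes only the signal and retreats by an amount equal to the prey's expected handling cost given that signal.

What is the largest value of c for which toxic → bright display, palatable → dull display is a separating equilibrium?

Under separation: bright display → toxic (pays 47); dull display → palatable (pays 14).
Palatable: 14 − 0 = 14 ≥ 47 − 63 = -16. Holds regardless of c. ✓
Toxic: 47 − c ≥ 14 − 0, so c ≤ 47 − 14 = 33.

33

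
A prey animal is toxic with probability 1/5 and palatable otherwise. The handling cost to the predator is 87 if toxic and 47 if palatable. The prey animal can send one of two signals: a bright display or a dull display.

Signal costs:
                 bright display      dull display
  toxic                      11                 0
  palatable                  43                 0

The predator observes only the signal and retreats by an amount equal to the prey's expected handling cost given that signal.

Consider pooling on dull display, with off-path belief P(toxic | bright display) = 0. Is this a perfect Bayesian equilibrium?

Yes

At the pooled signal (dull display) the predator holds the prior 1/5 and pays 1/5·87 + 4/5·47 = 55. Off-path (bright display) belief 0 gives 0·87 + 1·47 = 47.
Toxic: dull display gives 55 − 0 = 55; bright display gives 47 − 11 = 36. Stays. ✓
Palatable: dull display gives 55 − 0 = 55; bright display gives 47 − 43 = 4. Stays. ✓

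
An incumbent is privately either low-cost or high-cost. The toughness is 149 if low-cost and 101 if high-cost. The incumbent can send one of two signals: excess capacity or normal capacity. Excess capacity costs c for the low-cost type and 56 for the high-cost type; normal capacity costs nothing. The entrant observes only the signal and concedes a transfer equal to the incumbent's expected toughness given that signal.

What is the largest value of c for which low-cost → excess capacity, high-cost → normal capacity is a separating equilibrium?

Under separation: excess capacity → low-cost (pays 149); normal capacity → high-cost (pays 101).
High-cost: 101 − 0 = 101 ≥ 149 − 56 = 93. Holds regardless of c. ✓
Low-cost: 149 − c ≥ 101 − 0, so c ≤ 149 − 101 = 48.

48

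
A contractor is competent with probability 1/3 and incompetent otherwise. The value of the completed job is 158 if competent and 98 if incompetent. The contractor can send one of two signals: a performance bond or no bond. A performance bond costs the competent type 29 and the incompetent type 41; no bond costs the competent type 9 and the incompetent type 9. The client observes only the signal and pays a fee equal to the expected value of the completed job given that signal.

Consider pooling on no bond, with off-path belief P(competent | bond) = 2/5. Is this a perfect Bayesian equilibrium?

Yes

On the equilibrium path (no bond) the client holds the prior 1/3 and pays 1/3·158 + 2/3·98 = 118. Off-path (bond) belief 2/5 gives 2/5·158 + 3/5·98 = 122.
Competent: no bond gives 118 − 9 = 109; bond gives 122 − 29 = 93. Stays. ✓
Incompetent: no bond gives 118 − 9 = 109; bond gives 122 − 41 = 81. Stays. ✓
Beliefs are Bayes-consistent on-path and both types best-respond.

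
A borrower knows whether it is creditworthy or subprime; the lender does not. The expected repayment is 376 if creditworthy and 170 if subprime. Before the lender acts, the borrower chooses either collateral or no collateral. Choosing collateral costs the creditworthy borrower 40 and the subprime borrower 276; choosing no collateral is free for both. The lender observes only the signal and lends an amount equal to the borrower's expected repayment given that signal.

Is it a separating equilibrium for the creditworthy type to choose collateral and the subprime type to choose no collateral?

If types separate, collateral earns payment 376 and no collateral earns 170.
Creditworthy: collateral gives 376 − 40 = 336; no collateral gives 170 − 0 = 170. No deviation. ✓
Subprime: no collateral gives 170 − 0 = 170; collateral gives 376 − 276 = 100. No deviation. ✓
Both incentive constraints hold.

Yes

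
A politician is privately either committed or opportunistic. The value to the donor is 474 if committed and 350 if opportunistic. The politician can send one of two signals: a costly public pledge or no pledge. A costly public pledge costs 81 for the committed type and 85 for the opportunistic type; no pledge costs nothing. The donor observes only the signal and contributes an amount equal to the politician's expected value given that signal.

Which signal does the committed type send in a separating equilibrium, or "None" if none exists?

Try committed → pledge, opportunistic → no pledge:
  If types separate, pledge earns payment 474 and no pledge earns 350.
  Committed: pledge gives 474 − 81 = 393; no pledge gives 350 − 0 = 350. No deviation. ✓
  Opportunistic: no pledge gives 350 − 0 = 350; pledge gives 474 − 85 = 389. Would deviate. ✗
Try committed → no pledge, opportunistic → pledge:
  If types separate, no pledge earns payment 474 and pledge earns 350.
  Committed: no pledge gives 474 − 0 = 474; pledge gives 350 − 81 = 269. No deviation. ✓
  Opportunistic: pledge gives 350 − 85 = 265; no pledge gives 474 − 0 = 474. Would deviate. ✗
Neither assignment is incentive-compatible.

None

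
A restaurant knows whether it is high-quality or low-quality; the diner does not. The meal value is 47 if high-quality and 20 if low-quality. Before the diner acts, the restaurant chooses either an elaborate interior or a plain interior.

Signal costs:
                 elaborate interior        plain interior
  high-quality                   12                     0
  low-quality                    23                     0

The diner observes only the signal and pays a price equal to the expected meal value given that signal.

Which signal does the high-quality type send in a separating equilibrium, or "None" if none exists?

None

Try high-quality → elaborate interior, low-quality → plain interior:
  If types separate, elaborate interior earns payment 47 and plain interior earns 20.
  High-quality: elaborate interior gives 47 − 12 = 35; plain interior gives 20 − 0 = 20. No deviation. ✓
  Low-quality: plain interior gives 20 − 0 = 20; elaborate interior gives 47 − 23 = 24. Would deviate. ✗
Try high-quality → plain interior, low-quality → elaborate interior:
  If types separate, plain interior earns payment 47 and elaborate interior earns 20.
  High-quality: plain interior gives 47 − 0 = 47; elaborate interior gives 20 − 12 = 8. No deviation. ✓
  Low-quality: elaborate interior gives 20 − 23 = -3; plain interior gives 47 − 0 = 47. Would deviate. ✗
Neither assignment is incentive-compatible.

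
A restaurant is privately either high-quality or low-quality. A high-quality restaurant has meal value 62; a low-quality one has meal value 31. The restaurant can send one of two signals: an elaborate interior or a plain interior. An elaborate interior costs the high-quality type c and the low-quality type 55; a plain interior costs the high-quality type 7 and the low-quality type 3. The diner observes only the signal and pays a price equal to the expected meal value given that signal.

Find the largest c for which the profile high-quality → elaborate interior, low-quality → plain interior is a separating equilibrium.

38

Under separation: elaborate interior → high-quality (pays 62); plain interior → low-quality (pays 31).
Low-quality: 31 − 3 = 28 ≥ 62 − 55 = 7. Holds regardless of c. ✓
High-quality: 62 − c ≥ 31 − 7, so c ≤ 62 − 24 = 38.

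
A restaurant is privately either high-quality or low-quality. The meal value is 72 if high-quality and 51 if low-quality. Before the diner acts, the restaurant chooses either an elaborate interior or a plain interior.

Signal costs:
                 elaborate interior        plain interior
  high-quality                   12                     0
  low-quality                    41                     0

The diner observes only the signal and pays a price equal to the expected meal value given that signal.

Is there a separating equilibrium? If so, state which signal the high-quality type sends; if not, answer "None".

Try high-quality → elaborate interior, low-quality → plain interior:
  Under separation the diner infers type exactly: elaborate interior → high-quality (pays 72), plain interior → low-quality (pays 51).
  High-quality: elaborate interior gives 72 − 12 = 60; plain interior gives 51 − 0 = 51. No deviation. ✓
  Low-quality: plain interior gives 51 − 0 = 51; elaborate interior gives 72 − 41 = 31. No deviation. ✓
Both hold — the high-quality type sends elaborate interior.

elaborate interior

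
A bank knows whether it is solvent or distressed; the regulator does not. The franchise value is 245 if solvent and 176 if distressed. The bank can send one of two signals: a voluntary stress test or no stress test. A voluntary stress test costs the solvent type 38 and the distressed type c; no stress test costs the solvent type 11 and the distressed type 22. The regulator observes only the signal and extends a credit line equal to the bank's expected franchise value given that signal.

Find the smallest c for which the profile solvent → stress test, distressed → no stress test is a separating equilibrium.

91

Under separation: stress test → solvent (pays 245); no stress test → distressed (pays 176).
Solvent: 245 − 38 = 207 ≥ 176 − 11 = 165. Holds regardless of c. ✓
Distressed: 176 − 22 ≥ 245 − c, so c ≥ 245 − 154 = 91.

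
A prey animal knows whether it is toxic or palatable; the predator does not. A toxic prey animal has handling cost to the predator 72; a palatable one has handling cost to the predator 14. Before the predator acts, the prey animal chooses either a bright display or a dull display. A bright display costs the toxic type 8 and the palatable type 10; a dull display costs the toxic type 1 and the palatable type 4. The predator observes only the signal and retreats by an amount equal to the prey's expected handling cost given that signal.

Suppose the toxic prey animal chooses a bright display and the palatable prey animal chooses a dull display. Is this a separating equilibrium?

If types separate, bright display earns payment 72 and dull display earns 14.
Toxic: bright display gives 72 − 8 = 64; dull display gives 14 − 1 = 13. No deviation. ✓
Palatable: dull display gives 14 − 4 = 10; bright display gives 72 − 10 = 62. Would deviate. ✗

No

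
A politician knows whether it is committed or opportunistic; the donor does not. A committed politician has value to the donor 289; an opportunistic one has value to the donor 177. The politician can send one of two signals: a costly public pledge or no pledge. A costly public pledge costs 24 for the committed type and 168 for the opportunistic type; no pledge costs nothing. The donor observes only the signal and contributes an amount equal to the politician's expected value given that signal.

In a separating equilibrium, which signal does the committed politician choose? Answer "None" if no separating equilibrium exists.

Try committed → pledge, opportunistic → no pledge:
  Under separation the donor infers type exactly: pledge → committed (pays 289), no pledge → opportunistic (pays 177).
  Committed: pledge gives 289 − 24 = 265; no pledge gives 177 − 0 = 177. No deviation. ✓
  Opportunistic: no pledge gives 177 − 0 = 177; pledge gives 289 − 168 = 121. No deviation. ✓
Both hold — the committed type sends pledge.

pledge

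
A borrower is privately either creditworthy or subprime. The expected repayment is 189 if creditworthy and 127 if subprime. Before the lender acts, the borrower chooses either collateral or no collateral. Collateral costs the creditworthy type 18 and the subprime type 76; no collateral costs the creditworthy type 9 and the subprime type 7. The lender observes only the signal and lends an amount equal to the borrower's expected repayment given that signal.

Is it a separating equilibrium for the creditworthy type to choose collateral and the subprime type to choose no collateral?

Yes

Under separation the lender infers type exactly: collateral → creditworthy (pays 189), no collateral → subprime (pays 127).
Creditworthy: collateral gives 189 − 18 = 171; no collateral gives 127 − 9 = 118. No deviation. ✓
Subprime: no collateral gives 127 − 7 = 120; collateral gives 189 − 76 = 113. No deviation. ✓
Both incentive constraints hold.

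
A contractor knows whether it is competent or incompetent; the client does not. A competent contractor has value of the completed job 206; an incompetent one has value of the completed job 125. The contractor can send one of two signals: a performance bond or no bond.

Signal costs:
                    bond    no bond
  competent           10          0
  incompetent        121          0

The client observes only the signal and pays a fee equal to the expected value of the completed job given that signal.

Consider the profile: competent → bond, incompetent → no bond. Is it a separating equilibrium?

Under separation the client infers type exactly: bond → competent (pays 206), no bond → incompetent (pays 125).
Competent: bond gives 206 − 10 = 196; no bond gives 125 − 0 = 125. No deviation. ✓
Incompetent: no bond gives 125 − 0 = 125; bond gives 206 − 121 = 85. No deviation. ✓
Neither type gains from mimicking the other.

Yes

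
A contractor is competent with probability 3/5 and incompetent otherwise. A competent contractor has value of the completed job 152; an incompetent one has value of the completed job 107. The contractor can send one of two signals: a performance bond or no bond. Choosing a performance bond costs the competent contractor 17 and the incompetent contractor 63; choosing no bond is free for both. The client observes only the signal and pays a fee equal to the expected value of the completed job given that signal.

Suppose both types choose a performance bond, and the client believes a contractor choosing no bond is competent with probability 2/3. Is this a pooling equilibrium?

No

At the pooled signal (bond) the client holds the prior 3/5 and pays 3/5·152 + 2/5·107 = 134. Off-path (no bond) belief 2/3 gives 2/3·152 + 1/3·107 = 137.
Competent: bond gives 134 − 17 = 117; no bond gives 137 − 0 = 137. Deviates. ✗
Incompetent: bond gives 134 − 63 = 71; no bond gives 137 − 0 = 137. Deviates. ✗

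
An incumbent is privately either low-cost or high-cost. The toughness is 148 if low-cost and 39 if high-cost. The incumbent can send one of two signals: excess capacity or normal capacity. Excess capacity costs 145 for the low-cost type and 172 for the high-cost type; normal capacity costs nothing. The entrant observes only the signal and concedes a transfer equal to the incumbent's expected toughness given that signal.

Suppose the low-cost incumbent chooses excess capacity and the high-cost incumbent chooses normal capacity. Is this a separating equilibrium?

If types separate, excess capacity earns payment 148 and normal capacity earns 39.
Low-cost: excess capacity gives 148 − 145 = 3; normal capacity gives 39 − 0 = 39. Would deviate. ✗
High-cost: normal capacity gives 39 − 0 = 39; excess capacity gives 148 − 172 = -24. No deviation. ✓

No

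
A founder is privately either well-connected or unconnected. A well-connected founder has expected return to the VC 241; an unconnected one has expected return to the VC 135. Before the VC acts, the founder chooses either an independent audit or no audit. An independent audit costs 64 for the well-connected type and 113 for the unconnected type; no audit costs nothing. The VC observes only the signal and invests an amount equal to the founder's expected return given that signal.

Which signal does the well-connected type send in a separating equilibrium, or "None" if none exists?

audit

Try well-connected → audit, unconnected → no audit:
  Under separation the VC infers type exactly: audit → well-connected (pays 241), no audit → unconnected (pays 135).
  Well-connected: audit gives 241 − 64 = 177; no audit gives 135 − 0 = 135. No deviation. ✓
  Unconnected: no audit gives 135 − 0 = 135; audit gives 241 − 113 = 128. No deviation. ✓
Both hold — the well-connected type sends audit.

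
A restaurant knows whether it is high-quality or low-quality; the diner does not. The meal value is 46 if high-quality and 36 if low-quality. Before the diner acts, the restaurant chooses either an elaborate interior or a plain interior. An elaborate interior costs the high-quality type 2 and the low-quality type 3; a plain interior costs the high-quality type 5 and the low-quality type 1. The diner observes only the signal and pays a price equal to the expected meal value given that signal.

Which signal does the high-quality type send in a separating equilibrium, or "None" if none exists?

None

Try high-quality → elaborate interior, low-quality → plain interior:
  If types separate, elaborate interior earns payment 46 and plain interior earns 36.
  High-quality: elaborate interior gives 46 − 2 = 44; plain interior gives 36 − 5 = 31. No deviation. ✓
  Low-quality: plain interior gives 36 − 1 = 35; elaborate interior gives 46 − 3 = 43. Would deviate. ✗
Try high-quality → plain interior, low-quality → elaborate interior:
  If types separate, plain interior earns payment 46 and elaborate interior earns 36.
  High-quality: plain interior gives 46 − 5 = 41; elaborate interior gives 36 − 2 = 34. No deviation. ✓
  Low-quality: elaborate interior gives 36 − 3 = 33; plain interior gives 46 − 1 = 45. Would deviate. ✗
Neither assignment is incentive-compatible.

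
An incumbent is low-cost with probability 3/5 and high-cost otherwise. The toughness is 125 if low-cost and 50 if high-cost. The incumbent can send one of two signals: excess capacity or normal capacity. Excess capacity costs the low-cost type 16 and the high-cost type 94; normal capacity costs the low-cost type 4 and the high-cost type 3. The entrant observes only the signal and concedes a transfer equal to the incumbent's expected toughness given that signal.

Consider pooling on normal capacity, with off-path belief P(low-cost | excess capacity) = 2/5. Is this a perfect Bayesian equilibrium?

On the equilibrium path (normal capacity) the entrant holds the prior 3/5 and pays 3/5·125 + 2/5·50 = 95. Off-path (excess capacity) belief 2/5 gives 2/5·125 + 3/5·50 = 80.
Low-cost: normal capacity gives 95 − 4 = 91; excess capacity gives 80 − 16 = 64. Stays. ✓
High-cost: normal capacity gives 95 − 3 = 92; excess capacity gives 80 − 94 = -14. Stays. ✓
Beliefs are Bayes-consistent on-path and both types best-respond.

Yes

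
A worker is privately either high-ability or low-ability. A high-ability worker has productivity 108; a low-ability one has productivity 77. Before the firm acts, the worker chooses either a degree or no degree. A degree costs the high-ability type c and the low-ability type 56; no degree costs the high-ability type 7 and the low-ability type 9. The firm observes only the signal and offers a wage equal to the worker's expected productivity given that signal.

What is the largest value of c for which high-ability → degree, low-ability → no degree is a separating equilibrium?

38

Under separation: degree → high-ability (pays 108); no degree → low-ability (pays 77).
Low-ability: 77 − 9 = 68 ≥ 108 − 56 = 52. Holds regardless of c. ✓
High-ability: 108 − c ≥ 77 − 7, so c ≤ 108 − 70 = 38.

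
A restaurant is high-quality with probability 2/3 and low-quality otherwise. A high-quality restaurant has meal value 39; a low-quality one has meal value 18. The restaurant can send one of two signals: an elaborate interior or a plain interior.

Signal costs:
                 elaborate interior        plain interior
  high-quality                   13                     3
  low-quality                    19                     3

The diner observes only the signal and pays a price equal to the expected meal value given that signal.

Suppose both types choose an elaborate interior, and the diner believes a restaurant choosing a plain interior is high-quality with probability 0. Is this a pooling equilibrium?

No

At the pooled signal (elaborate interior) the diner holds the prior 2/3 and pays 2/3·39 + 1/3·18 = 32. Off-path (plain interior) belief 0 gives 0·39 + 1·18 = 18.
High-quality: elaborate interior gives 32 − 13 = 19; plain interior gives 18 − 3 = 15. Stays. ✓
Low-quality: elaborate interior gives 32 − 19 = 13; plain interior gives 18 − 3 = 15. Deviates. ✗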